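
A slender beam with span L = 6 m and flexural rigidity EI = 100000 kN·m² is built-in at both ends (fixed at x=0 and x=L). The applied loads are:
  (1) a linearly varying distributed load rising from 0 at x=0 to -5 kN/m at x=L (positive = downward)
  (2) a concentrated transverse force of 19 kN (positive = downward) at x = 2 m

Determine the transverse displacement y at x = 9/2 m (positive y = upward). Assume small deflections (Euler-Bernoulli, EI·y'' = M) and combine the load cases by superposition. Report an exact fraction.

Load 1 — triangular load w₀=-5 kN/m (0→w₀ over full span):
  y_1 = -w₀x²(L-x)²(x+2L)/(120LEI) = -(-5)·(9/2)²·(6-(9/2))²·((9/2)+2·6)/(120·6·100000) = 2673/51200000 m
Load 2 — point force P=19 kN at a=2 m (b=L-a=4):
  y_2 = -Pa²(L-x)²(3bL-(3b+a)(L-x))/(6L³EI)  [x>a] = -19·2²·(6-(9/2))²·(3·4·6-(3·4+2)·(6-(9/2)))/(6·6³·100000) = -323/4800000 m
Superposition: y = Σ y_i = -2317/153600000 m ≈ -0.000015 m

y(9/2) = -2317/153600000 m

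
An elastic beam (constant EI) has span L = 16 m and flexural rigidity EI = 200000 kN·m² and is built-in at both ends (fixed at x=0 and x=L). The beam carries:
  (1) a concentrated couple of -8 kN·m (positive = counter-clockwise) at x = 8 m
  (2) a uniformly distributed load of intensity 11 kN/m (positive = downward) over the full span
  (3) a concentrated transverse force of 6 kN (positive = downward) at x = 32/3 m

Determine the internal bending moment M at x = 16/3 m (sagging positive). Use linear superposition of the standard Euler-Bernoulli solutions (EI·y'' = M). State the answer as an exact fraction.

Load 1 — applied couple M₀=-8 kN·m at a=8 m (b=L-a=8):
  M_1 = R_Ax - M_A  [x≤a] with R_A=-3/4, M_A=-2 = (-3/4)·(16/3) - (-2) = -2 kN·m
Load 2 — uniform load w=11 kN/m over full span:
  M_2 = wLx/2 - wL²/12 - wx²/2 = 11·16·(16/3)/2 - 11·16²/12 - 11·(16/3)²/2 = 704/9 kN·m
Load 3 — point force P=6 kN at a=32/3 m (b=L-a=16/3):
  M_3 = Pb²(3a+b)x/L³ - Pab²/L²  [x≤a] = 6·(16/3)²·(3·(32/3)+(16/3))·(16/3)/16³ - 6·(32/3)·(16/3)²/16² = 32/27 kN·m
Superposition: M = Σ M_i = 2090/27 kN·m ≈ 77.407407 kN·m

M(16/3) = 2090/27 kN·m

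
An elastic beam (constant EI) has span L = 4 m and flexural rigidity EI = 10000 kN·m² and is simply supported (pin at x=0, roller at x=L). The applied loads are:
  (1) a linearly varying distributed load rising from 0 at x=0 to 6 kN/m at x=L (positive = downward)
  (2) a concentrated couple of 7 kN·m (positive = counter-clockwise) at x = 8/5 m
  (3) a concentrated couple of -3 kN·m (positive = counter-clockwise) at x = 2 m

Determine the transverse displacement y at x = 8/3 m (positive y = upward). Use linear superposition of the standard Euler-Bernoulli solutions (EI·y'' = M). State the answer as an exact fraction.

y(8/3) = -20597/30375000 m

Load 1 — triangular load w₀=6 kN/m (0→w₀ over full span):
  y_1 = -w₀x(7L⁴-10L²x²+3x⁴)/(360LEI) = -6·(8/3)·(7·4⁴-10·4²·(8/3)²+3·(8/3)⁴)/(360·4·10000) = -136/151875 m
Load 2 — applied couple M₀=7 kN·m at a=8/5 m (b=L-a=12/5):
  y_2 = (M₀x³/(6L)-M₀(x-a)²/2+C₁x)/EI  [x>a] with C₁=M₀(3b²-L²)/(6L)=28/75 = (7·(8/3)³/(6·4)-7·((8/3)-(8/5))²/2+(28/75)·(8/3))/10000 = 322/1265625 m
Load 3 — applied couple M₀=-3 kN·m at a=2 m (b=L-a=2):
  y_3 = (M₀x³/(6L)-M₀(x-a)²/2+C₁x)/EI  [x>a] with C₁=M₀(3b²-L²)/(6L)=1/2 = ((-3)·(8/3)³/(6·4)-(-3)·((8/3)-2)²/2+(1/2)·(8/3))/10000 = -1/27000 m
Superposition: y = Σ y_i = -20597/30375000 m ≈ -0.000678 m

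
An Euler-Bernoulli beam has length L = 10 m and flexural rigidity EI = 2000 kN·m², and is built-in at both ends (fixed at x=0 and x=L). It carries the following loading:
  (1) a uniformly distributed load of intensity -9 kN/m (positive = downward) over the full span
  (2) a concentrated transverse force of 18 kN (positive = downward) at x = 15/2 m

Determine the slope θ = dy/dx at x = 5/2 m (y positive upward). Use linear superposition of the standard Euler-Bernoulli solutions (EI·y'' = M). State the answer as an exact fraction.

Load 1 — uniform load w=-9 kN/m over full span:
  θ_1 = -wx(L-x)(L-2x)/(12EI) = -(-9)·(5/2)·(10-(5/2))·(10-2·(5/2))/(12·2000) = 9/256 rad
Load 2 — point force P=18 kN at a=15/2 m (b=L-a=5/2):
  θ_2 = -Pb²x(2aL-(3a+b)x)/(2L³EI)  [x≤a] = -18·(5/2)²·(5/2)·(2·(15/2)·10-(3·(15/2)+(5/2))·(5/2))/(2·10³·2000) = -63/10240 rad
Superposition: θ = Σ θ_i = 297/10240 rad ≈ 0.029004 rad

θ(5/2) = 297/10240 rad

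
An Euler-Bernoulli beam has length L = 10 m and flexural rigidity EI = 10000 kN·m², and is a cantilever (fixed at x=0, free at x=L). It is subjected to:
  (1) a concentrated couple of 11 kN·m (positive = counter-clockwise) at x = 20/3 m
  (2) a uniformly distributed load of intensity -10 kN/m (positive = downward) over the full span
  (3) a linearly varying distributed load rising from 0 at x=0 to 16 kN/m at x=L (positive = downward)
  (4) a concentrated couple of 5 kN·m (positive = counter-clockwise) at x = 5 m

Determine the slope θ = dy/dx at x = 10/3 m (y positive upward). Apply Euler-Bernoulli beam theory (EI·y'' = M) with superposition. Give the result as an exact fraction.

Load 1 — applied couple M₀=11 kN·m at a=20/3 m (b=L-a=10/3):
  θ_1 = M₀x/EI  [x≤a] = 11·(10/3)/10000 = 11/3000 rad
Load 2 — uniform load w=-10 kN/m over full span:
  θ_2 = -wx(x²-3Lx+3L²)/(6EI) = -(-10)·(10/3)·((10/3)²-3·10·(10/3)+3·10²)/(6·10000) = 19/162 rad
Load 3 — triangular load w₀=16 kN/m (0→w₀ over full span):
  θ_3 = (w₀Lx²/4-w₀L²x/3-w₀x⁴/(24L))/EI = (16·10·(10/3)²/4-16·10²·(10/3)/3-16·(10/3)⁴/(24·10))/10000 = -163/1215 rad
Load 4 — applied couple M₀=5 kN·m at a=5 m (b=L-a=5):
  θ_4 = M₀x/EI  [x≤a] = 5·(10/3)/10000 = 1/600 rad
Superposition: θ = Σ θ_i = -701/60750 rad ≈ -0.011539 rad

θ(10/3) = -701/60750 rad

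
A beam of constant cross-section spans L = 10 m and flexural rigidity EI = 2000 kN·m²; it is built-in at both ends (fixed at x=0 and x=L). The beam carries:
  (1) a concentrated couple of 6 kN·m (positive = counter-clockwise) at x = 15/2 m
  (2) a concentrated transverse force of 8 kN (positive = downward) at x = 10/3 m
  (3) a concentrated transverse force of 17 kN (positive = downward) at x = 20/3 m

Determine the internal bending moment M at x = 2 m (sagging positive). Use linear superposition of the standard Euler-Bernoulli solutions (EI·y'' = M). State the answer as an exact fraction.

Load 1 — applied couple M₀=6 kN·m at a=15/2 m (b=L-a=5/2):
  M_1 = R_Ax - M_A  [x≤a] with R_A=27/40, M_A=15/8 = (27/40)·2 - (15/8) = -21/40 kN·m
Load 2 — point force P=8 kN at a=10/3 m (b=L-a=20/3):
  M_2 = Pb²(3a+b)x/L³ - Pab²/L²  [x≤a] = 8·(20/3)²·(3·(10/3)+(20/3))·2/10³ - 8·(10/3)·(20/3)²/10² = 0 kN·m
Load 3 — point force P=17 kN at a=20/3 m (b=L-a=10/3):
  M_3 = Pb²(3a+b)x/L³ - Pab²/L²  [x≤a] = 17·(10/3)²·(3·(20/3)+(10/3))·2/10³ - 17·(20/3)·(10/3)²/10² = -34/9 kN·m
Superposition: M = Σ M_i = -1549/360 kN·m ≈ -4.302778 kN·m

M(2) = -1549/360 kN·m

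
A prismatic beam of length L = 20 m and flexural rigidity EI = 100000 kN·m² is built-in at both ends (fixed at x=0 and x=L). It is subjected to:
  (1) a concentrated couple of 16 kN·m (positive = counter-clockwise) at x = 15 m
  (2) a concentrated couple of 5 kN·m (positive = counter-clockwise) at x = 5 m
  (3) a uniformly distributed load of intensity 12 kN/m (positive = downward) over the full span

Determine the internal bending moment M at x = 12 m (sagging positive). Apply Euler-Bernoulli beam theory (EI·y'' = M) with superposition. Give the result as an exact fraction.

M(12) = 14489/80 kN·m

Load 1 — applied couple M₀=16 kN·m at a=15 m (b=L-a=5):
  M_1 = R_Ax - M_A  [x≤a] with R_A=9/10, M_A=5 = (9/10)·12 - 5 = 29/5 kN·m
Load 2 — applied couple M₀=5 kN·m at a=5 m (b=L-a=15):
  M_2 = R_Ax - M_A - M₀  [x>a] with R_A=9/32, M_A=-15/16 = (9/32)·12 - (-15/16) - 5 = -11/16 kN·m
Load 3 — uniform load w=12 kN/m over full span:
  M_3 = wLx/2 - wL²/12 - wx²/2 = 12·20·12/2 - 12·20²/12 - 12·12²/2 = 176 kN·m
Superposition: M = Σ M_i = 14489/80 kN·m ≈ 181.112500 kN·m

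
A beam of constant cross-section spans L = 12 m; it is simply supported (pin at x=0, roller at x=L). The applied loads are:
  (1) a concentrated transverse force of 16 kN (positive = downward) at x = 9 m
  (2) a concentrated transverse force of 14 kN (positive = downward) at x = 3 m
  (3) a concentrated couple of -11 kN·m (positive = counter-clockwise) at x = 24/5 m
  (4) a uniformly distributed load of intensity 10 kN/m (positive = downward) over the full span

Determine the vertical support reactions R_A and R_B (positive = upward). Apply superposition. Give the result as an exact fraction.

R_A = 883/12 kN, R_B = 917/12 kN

Load 1 — point force P=16 kN at a=9 m (b=L-a=3):
  R_A = Pb/L = 16·3/12 = 4 kN
  R_B = Pa/L = 16·9/12 = 12 kN
Load 2 — point force P=14 kN at a=3 m (b=L-a=9):
  R_A = Pb/L = 14·9/12 = 21/2 kN
  R_B = Pa/L = 14·3/12 = 7/2 kN
Load 3 — applied couple M₀=-11 kN·m at a=24/5 m (b=L-a=36/5):
  R_A = M₀/L = (-11)/12 = -11/12 kN
  R_B = -M₀/L = -(-11)/12 = 11/12 kN
Load 4 — uniform load w=10 kN/m over full span:
  R_A = wL/2 = 10·12/2 = 60 kN
  R_B = wL/2 = 10·12/2 = 60 kN
Superposition: R_A = 883/12 kN, R_B = 917/12 kN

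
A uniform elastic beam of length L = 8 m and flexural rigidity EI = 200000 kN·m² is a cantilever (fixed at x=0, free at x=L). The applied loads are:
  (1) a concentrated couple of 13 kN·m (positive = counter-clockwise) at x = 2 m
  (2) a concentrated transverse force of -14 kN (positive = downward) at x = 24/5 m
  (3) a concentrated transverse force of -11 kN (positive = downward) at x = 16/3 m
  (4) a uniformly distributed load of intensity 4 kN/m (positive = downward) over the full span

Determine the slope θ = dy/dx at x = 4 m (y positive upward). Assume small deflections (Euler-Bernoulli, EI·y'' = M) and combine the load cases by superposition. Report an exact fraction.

θ(4) = 77/500000 rad

Load 1 — applied couple M₀=13 kN·m at a=2 m (b=L-a=6):
  θ_1 = M₀a/EI  [x>a] = 13·2/200000 = 13/100000 rad
Load 2 — point force P=-14 kN at a=24/5 m (b=L-a=16/5):
  θ_2 = -Px(2a-x)/(2EI)  [x≤a] = -(-14)·4·(2·(24/5)-4)/(2·200000) = 49/62500 rad
Load 3 — point force P=-11 kN at a=16/3 m (b=L-a=8/3):
  θ_3 = -Px(2a-x)/(2EI)  [x≤a] = -(-11)·4·(2·(16/3)-4)/(2·200000) = 11/15000 rad
Load 4 — uniform load w=4 kN/m over full span:
  θ_4 = -wx(x²-3Lx+3L²)/(6EI) = -4·4·(4²-3·8·4+3·8²)/(6·200000) = -14/9375 rad
Superposition: θ = Σ θ_i = 77/500000 rad ≈ 0.000154 rad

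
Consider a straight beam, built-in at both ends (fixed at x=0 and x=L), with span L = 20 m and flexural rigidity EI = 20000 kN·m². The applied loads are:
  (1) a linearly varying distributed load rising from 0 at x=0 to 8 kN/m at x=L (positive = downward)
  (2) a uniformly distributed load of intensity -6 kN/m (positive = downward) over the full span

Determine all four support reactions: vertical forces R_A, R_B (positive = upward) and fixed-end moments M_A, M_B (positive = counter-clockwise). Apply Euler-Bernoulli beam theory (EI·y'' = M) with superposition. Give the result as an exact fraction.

Load 1 — triangular load w₀=8 kN/m (0→w₀ over full span):
  R_A = 3w₀L/20 = 3·8·20/20 = 24 kN
  M_A = w₀L²/30 = 8·20²/30 = 320/3 kN·m
  R_B = 7w₀L/20 = 7·8·20/20 = 56 kN
  M_B = -w₀L²/20 = -8·20²/20 = -160 kN·m
Load 2 — uniform load w=-6 kN/m over full span:
  R_A = wL/2 = (-6)·20/2 = -60 kN
  M_A = wL²/12 = (-6)·20²/12 = -200 kN·m
  R_B = wL/2 = (-6)·20/2 = -60 kN
  M_B = -wL²/12 = -(-6)·20²/12 = 200 kN·m
Superposition: R_A = -36 kN, M_A = -280/3 kN·m, R_B = -4 kN, M_B = 40 kN·m

R_A = -36 kN, M_A = -280/3 kN·m, R_B = -4 kN, M_B = 40 kN·m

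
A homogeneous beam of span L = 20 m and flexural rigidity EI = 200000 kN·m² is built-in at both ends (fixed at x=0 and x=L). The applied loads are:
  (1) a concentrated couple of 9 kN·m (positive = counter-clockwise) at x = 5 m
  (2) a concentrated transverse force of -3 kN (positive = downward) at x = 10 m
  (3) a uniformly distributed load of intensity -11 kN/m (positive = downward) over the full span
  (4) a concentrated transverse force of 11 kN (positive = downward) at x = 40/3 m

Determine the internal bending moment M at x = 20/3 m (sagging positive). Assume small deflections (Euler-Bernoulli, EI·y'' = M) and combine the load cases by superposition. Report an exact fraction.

M(20/3) = -163223/1296 kN·m

Load 1 — applied couple M₀=9 kN·m at a=5 m (b=L-a=15):
  M_1 = R_Ax - M_A - M₀  [x>a] with R_A=81/160, M_A=-27/16 = (81/160)·(20/3) - (-27/16) - 9 = -63/16 kN·m
Load 2 — point force P=-3 kN at a=10 m (b=L-a=10):
  M_2 = Pb²(3a+b)x/L³ - Pab²/L²  [x≤a] = (-3)·10²·(3·10+10)·(20/3)/20³ - (-3)·10·10²/20² = -5/2 kN·m
Load 3 — uniform load w=-11 kN/m over full span:
  M_3 = wLx/2 - wL²/12 - wx²/2 = (-11)·20·(20/3)/2 - (-11)·20²/12 - (-11)·(20/3)²/2 = -1100/9 kN·m
Load 4 — point force P=11 kN at a=40/3 m (b=L-a=20/3):
  M_4 = Pb²(3a+b)x/L³ - Pab²/L²  [x≤a] = 11·(20/3)²·(3·(40/3)+(20/3))·(20/3)/20³ - 11·(40/3)·(20/3)²/20² = 220/81 kN·m
Superposition: M = Σ M_i = -163223/1296 kN·m ≈ -125.943673 kN·m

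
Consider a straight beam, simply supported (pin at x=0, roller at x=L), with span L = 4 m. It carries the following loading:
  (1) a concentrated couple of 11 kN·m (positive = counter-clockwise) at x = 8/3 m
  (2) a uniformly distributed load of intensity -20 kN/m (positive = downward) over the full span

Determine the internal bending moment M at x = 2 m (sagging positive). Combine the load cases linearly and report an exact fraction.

Load 1 — applied couple M₀=11 kN·m at a=8/3 m (b=L-a=4/3):
  M_1 = M₀x/L  [x≤a] = 11·2/4 = 11/2 kN·m
Load 2 — uniform load w=-20 kN/m over full span:
  M_2 = wx(L-x)/2 = (-20)·2·(4-2)/2 = -40 kN·m
Superposition: M = Σ M_i = -69/2 kN·m ≈ -34.500000 kN·m

M(2) = -69/2 kN·m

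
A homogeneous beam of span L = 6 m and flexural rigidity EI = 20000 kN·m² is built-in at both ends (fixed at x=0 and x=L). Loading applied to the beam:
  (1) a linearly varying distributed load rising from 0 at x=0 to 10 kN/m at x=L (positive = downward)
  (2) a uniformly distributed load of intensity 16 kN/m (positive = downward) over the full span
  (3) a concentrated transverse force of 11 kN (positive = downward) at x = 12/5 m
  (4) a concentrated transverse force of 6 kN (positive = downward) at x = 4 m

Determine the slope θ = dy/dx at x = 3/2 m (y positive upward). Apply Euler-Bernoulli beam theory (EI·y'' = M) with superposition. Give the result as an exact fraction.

Load 1 — triangular load w₀=10 kN/m (0→w₀ over full span):
  θ_1 = -w₀(2x(L-x)(L-2x)(x+2L)+x²(L-x)²)/(120LEI) = -10·(2·(3/2)·(6-(3/2))·(6-2·(3/2))·((3/2)+2·6)+(3/2)²·(6-(3/2))²)/(120·6·20000) = -1053/2560000 rad
Load 2 — uniform load w=16 kN/m over full span:
  θ_2 = -wx(L-x)(L-2x)/(12EI) = -16·(3/2)·(6-(3/2))·(6-2·(3/2))/(12·20000) = -27/20000 rad
Load 3 — point force P=11 kN at a=12/5 m (b=L-a=18/5):
  θ_3 = -Pb²x(2aL-(3a+b)x)/(2L³EI)  [x≤a] = -11·(18/5)²·(3/2)·(2·(12/5)·6-(3·(12/5)+(18/5))·(3/2))/(2·6³·20000) = -6237/20000000 rad
Load 4 — point force P=6 kN at a=4 m (b=L-a=2):
  θ_4 = -Pb²x(2aL-(3a+b)x)/(2L³EI)  [x≤a] = -6·2²·(3/2)·(2·4·6-(3·4+2)·(3/2))/(2·6³·20000) = -9/80000 rad
Superposition: θ = Σ θ_i = -699417/320000000 rad ≈ -0.002186 rad

θ(3/2) = -699417/320000000 rad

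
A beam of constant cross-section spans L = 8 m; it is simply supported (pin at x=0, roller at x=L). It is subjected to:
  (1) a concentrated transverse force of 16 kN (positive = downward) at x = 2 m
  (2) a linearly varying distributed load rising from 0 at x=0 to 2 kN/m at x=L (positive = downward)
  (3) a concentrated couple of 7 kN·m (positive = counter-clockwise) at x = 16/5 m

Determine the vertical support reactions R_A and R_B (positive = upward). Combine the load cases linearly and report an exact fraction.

R_A = 373/24 kN, R_B = 203/24 kN

Load 1 — point force P=16 kN at a=2 m (b=L-a=6):
  R_A = Pb/L = 16·6/8 = 12 kN
  R_B = Pa/L = 16·2/8 = 4 kN
Load 2 — triangular load w₀=2 kN/m (0→w₀ over full span):
  R_A = w₀L/6 = 2·8/6 = 8/3 kN
  R_B = w₀L/3 = 2·8/3 = 16/3 kN
Load 3 — applied couple M₀=7 kN·m at a=16/5 m (b=L-a=24/5):
  R_A = M₀/L = 7/8 kN
  R_B = -M₀/L = -7/8 kN
Superposition: R_A = 373/24 kN, R_B = 203/24 kN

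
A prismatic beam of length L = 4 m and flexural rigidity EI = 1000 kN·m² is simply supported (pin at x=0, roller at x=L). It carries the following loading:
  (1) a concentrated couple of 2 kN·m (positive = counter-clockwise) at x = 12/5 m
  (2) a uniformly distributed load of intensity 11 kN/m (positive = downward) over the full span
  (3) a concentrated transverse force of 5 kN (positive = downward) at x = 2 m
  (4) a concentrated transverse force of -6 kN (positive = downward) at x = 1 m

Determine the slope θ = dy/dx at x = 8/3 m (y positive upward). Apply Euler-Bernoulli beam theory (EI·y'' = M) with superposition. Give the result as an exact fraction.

Load 1 — applied couple M₀=2 kN·m at a=12/5 m (b=L-a=8/5):
  θ_1 = (M₀x²/(2L)-M₀(x-a)+C₁)/EI  [x>a] with C₁=M₀(3b²-L²)/(6L)=-52/75 = (2·(8/3)²/(2·4)-2·((8/3)-(12/5))+(-52/75))/1000 = 31/56250 rad
Load 2 — uniform load w=11 kN/m over full span:
  θ_2 = -w(L³-6Lx²+4x³)/(24EI) = -11·(4³-6·4·(8/3)²+4·(8/3)³)/(24·1000) = 143/10125 rad
Load 3 — point force P=5 kN at a=2 m (b=L-a=2):
  θ_3 = -Pa(2L²-6Lx+3x²+a²)/(6LEI)  [x>a] = -5·2·(2·4²-6·4·(8/3)+3·(8/3)²+2²)/(6·4·1000) = 1/360 rad
Load 4 — point force P=-6 kN at a=1 m (b=L-a=3):
  θ_4 = -Pa(2L²-6Lx+3x²+a²)/(6LEI)  [x>a] = -(-6)·1·(2·4²-6·4·(8/3)+3·(8/3)²+1²)/(6·4·1000) = -29/12000 rad
Superposition: θ = Σ θ_i = 121789/8100000 rad ≈ 0.015036 rad

θ(8/3) = 121789/8100000 rad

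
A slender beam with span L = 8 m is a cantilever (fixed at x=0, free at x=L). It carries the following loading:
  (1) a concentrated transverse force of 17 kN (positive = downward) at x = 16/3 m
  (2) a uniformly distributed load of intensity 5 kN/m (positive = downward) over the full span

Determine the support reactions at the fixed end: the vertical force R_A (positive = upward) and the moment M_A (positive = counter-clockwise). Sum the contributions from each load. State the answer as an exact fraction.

R_A = 57 kN, M_A = 752/3 kN·m

Load 1 — point force P=17 kN at a=16/3 m (b=L-a=8/3):
  R_A = P = 17 kN
  M_A = Pa = 17·(16/3) = 272/3 kN·m
Load 2 — uniform load w=5 kN/m over full span:
  R_A = wL = 5·8 = 40 kN
  M_A = wL²/2 = 5·8²/2 = 160 kN·m
Superposition: R_A = 57 kN, M_A = 752/3 kN·m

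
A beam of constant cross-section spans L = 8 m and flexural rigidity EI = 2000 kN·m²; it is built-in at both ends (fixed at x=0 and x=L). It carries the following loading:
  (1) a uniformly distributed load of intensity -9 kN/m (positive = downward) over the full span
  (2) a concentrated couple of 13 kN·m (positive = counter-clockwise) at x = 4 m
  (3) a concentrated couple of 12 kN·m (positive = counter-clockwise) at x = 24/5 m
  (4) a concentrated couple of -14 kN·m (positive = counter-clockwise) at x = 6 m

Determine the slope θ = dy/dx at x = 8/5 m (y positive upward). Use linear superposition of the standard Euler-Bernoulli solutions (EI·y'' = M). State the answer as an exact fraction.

θ(8/5) = 5607/312500 rad

Load 1 — uniform load w=-9 kN/m over full span:
  θ_1 = -wx(L-x)(L-2x)/(12EI) = -(-9)·(8/5)·(8-(8/5))·(8-2·(8/5))/(12·2000) = 288/15625 rad
Load 2 — applied couple M₀=13 kN·m at a=4 m (b=L-a=4):
  θ_2 = (R_Ax²/2 - M_Ax)/EI  [x≤a] with R_A=39/16, M_A=13/4 = ((39/16)·(8/5)²/2 - (13/4)·(8/5))/2000 = -13/12500 rad
Load 3 — applied couple M₀=12 kN·m at a=24/5 m (b=L-a=16/5):
  θ_3 = (R_Ax²/2 - M_Ax)/EI  [x≤a] with R_A=54/25, M_A=96/25 = ((54/25)·(8/5)²/2 - (96/25)·(8/5))/2000 = -132/78125 rad
Load 4 — applied couple M₀=-14 kN·m at a=6 m (b=L-a=2):
  θ_4 = (R_Ax²/2 - M_Ax)/EI  [x≤a] with R_A=-63/32, M_A=-35/8 = ((-63/32)·(8/5)²/2 - (-35/8)·(8/5))/2000 = 7/3125 rad
Superposition: θ = Σ θ_i = 5607/312500 rad ≈ 0.017942 rad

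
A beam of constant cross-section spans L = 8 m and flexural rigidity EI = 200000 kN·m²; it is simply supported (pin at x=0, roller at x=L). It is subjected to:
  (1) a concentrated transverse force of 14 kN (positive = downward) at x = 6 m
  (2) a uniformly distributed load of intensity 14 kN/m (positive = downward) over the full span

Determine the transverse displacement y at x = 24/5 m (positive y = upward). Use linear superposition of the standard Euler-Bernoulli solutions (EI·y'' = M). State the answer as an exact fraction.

Load 1 — point force P=14 kN at a=6 m (b=L-a=2):
  y_1 = -Pbx(L²-b²-x²)/(6LEI)  [x≤a] = -14·2·(24/5)·(8²-2²-(24/5)²)/(6·8·200000) = -1617/3125000 m
Load 2 — uniform load w=14 kN/m over full span:
  y_2 = -wx(L³-2Lx²+x³)/(24EI) = -14·(24/5)·(8³-2·8·(24/5)²+(24/5)³)/(24·200000) = -6944/1953125 m
Superposition: y = Σ y_i = -63637/15625000 m ≈ -0.004073 m

y(24/5) = -63637/15625000 m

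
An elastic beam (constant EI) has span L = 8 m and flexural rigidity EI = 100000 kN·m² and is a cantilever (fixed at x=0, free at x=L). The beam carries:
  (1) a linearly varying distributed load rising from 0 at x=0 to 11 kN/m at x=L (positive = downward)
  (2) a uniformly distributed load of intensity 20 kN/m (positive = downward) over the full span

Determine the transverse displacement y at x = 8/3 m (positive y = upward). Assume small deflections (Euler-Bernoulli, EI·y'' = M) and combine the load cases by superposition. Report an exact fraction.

y(8/3) = -285776/11390625 m

Load 1 — triangular load w₀=11 kN/m (0→w₀ over full span):
  y_1 = (w₀Lx³/12-w₀L²x²/6-w₀x⁵/(120L))/EI = (11·8·(8/3)³/12-11·8²·(8/3)²/6-11·(8/3)⁵/(120·8))/100000 = -79376/11390625 m
Load 2 — uniform load w=20 kN/m over full span:
  y_2 = -wx²(x²-4Lx+6L²)/(24EI) = -20·(8/3)²·((8/3)²-4·8·(8/3)+6·8²)/(24·100000) = -2752/151875 m
Superposition: y = Σ y_i = -285776/11390625 m ≈ -0.025089 m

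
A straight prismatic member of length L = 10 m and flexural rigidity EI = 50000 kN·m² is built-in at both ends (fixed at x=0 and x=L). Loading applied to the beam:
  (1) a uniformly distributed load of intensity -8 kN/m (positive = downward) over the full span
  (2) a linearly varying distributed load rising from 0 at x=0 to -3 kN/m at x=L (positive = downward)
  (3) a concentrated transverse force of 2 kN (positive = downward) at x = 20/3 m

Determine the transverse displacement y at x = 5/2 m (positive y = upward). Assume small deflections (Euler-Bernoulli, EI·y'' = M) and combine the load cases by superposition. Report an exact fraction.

Load 1 — uniform load w=-8 kN/m over full span:
  y_1 = -wx²(L-x)²/(24EI) = -(-8)·(5/2)²·(10-(5/2))²/(24·50000) = 3/1280 m
Load 2 — triangular load w₀=-3 kN/m (0→w₀ over full span):
  y_2 = -w₀x²(L-x)²(x+2L)/(120LEI) = -(-3)·(5/2)²·(10-(5/2))²·((5/2)+2·10)/(120·10·50000) = 81/204800 m
Load 3 — point force P=2 kN at a=20/3 m (b=L-a=10/3):
  y_3 = -Pb²x²(3aL-(3a+b)x)/(6L³EI)  [x≤a] = -2·(10/3)²·(5/2)²·(3·(20/3)·10-(3·(20/3)+(10/3))·(5/2))/(6·10³·50000) = -17/259200 m
Superposition: y = Σ y_i = 44353/16588800 m ≈ 0.002674 m

y(5/2) = 44353/16588800 m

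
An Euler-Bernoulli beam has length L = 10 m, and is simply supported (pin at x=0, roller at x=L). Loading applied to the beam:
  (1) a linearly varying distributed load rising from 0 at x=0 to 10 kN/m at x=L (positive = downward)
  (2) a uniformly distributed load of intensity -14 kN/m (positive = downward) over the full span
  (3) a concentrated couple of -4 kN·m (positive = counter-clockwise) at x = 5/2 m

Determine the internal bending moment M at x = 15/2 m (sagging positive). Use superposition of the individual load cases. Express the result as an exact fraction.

M(15/2) = -1209/16 kN·m

Load 1 — triangular load w₀=10 kN/m (0→w₀ over full span):
  M_1 = w₀Lx/6 - w₀x³/(6L) = 10·10·(15/2)/6 - 10·(15/2)³/(6·10) = 875/16 kN·m
Load 2 — uniform load w=-14 kN/m over full span:
  M_2 = wx(L-x)/2 = (-14)·(15/2)·(10-(15/2))/2 = -525/4 kN·m
Load 3 — applied couple M₀=-4 kN·m at a=5/2 m (b=L-a=15/2):
  M_3 = M₀x/L - M₀  [x>a] = (-4)·(15/2)/10 - (-4) = 1 kN·m
Superposition: M = Σ M_i = -1209/16 kN·m ≈ -75.562500 kN·m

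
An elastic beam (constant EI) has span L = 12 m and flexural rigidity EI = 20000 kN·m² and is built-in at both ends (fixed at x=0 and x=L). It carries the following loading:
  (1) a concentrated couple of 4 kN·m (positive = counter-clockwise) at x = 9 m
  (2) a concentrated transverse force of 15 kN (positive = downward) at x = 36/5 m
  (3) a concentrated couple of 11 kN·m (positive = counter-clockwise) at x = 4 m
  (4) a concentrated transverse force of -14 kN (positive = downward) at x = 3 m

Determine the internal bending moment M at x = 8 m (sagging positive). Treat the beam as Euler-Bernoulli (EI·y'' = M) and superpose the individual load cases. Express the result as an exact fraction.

Load 1 — applied couple M₀=4 kN·m at a=9 m (b=L-a=3):
  M_1 = R_Ax - M_A  [x≤a] with R_A=3/8, M_A=5/4 = (3/8)·8 - (5/4) = 7/4 kN·m
Load 2 — point force P=15 kN at a=36/5 m (b=L-a=24/5):
  M_2 = Pa²(a+3b)(L-x)/L³ - Pa²b/L²  [x>a] = 15·(36/5)²·((36/5)+3·(24/5))·(12-8)/12³ - 15·(36/5)²·(24/5)/12² = 324/25 kN·m
Load 3 — applied couple M₀=11 kN·m at a=4 m (b=L-a=8):
  M_3 = R_Ax - M_A - M₀  [x>a] with R_A=11/9, M_A=0 = (11/9)·8 - 0 - 11 = -11/9 kN·m
Load 4 — point force P=-14 kN at a=3 m (b=L-a=9):
  M_4 = Pa²(a+3b)(L-x)/L³ - Pa²b/L²  [x>a] = (-14)·3²·(3+3·9)·(12-8)/12³ - (-14)·3²·9/12² = -7/8 kN·m
Superposition: M = Σ M_i = 22703/1800 kN·m ≈ 12.612778 kN·m

M(8) = 22703/1800 kN·m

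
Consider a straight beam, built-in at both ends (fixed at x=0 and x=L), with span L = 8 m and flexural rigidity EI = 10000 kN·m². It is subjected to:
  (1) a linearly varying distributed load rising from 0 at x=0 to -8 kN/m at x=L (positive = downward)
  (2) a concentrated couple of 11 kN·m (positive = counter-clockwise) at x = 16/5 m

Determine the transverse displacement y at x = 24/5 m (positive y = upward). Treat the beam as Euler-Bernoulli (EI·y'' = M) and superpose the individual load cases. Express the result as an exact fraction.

y(24/5) = 46976/9765625 m

Load 1 — triangular load w₀=-8 kN/m (0→w₀ over full span):
  y_1 = -w₀x²(L-x)²(x+2L)/(120LEI) = -(-8)·(24/5)²·(8-(24/5))²·((24/5)+2·8)/(120·8·10000) = 39936/9765625 m
Load 2 — applied couple M₀=11 kN·m at a=16/5 m (b=L-a=24/5):
  y_2 = (R_Ax³/6 - M_Ax²/2 - M₀(x-a)²/2)/EI  [x>a] with R_A=99/50, M_A=33/25 = ((99/50)·(24/5)³/6 - (33/25)·(24/5)²/2 - 11·((24/5)-(16/5))²/2)/10000 = 1408/1953125 m
Superposition: y = Σ y_i = 46976/9765625 m ≈ 0.004810 m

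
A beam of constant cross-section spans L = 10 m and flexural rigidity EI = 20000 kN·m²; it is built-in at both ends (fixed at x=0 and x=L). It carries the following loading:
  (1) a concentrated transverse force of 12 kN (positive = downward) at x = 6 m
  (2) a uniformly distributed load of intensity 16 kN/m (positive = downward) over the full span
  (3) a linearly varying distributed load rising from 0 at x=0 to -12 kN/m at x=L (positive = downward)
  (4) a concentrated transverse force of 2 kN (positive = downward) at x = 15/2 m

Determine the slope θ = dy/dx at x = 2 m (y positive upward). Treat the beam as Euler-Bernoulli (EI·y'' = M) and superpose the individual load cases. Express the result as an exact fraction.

Load 1 — point force P=12 kN at a=6 m (b=L-a=4):
  θ_1 = -Pb²x(2aL-(3a+b)x)/(2L³EI)  [x≤a] = -12·4²·2·(2·6·10-(3·6+4)·2)/(2·10³·20000) = -57/78125 rad
Load 2 — uniform load w=16 kN/m over full span:
  θ_2 = -wx(L-x)(L-2x)/(12EI) = -16·2·(10-2)·(10-2·2)/(12·20000) = -4/625 rad
Load 3 — triangular load w₀=-12 kN/m (0→w₀ over full span):
  θ_3 = -w₀(2x(L-x)(L-2x)(x+2L)+x²(L-x)²)/(120LEI) = -(-12)·(2·2·(10-2)·(10-2·2)·(2+2·10)+2²·(10-2)²)/(120·10·20000) = 7/3125 rad
Load 4 — point force P=2 kN at a=15/2 m (b=L-a=5/2):
  θ_4 = -Pb²x(2aL-(3a+b)x)/(2L³EI)  [x≤a] = -2·(5/2)²·2·(2·(15/2)·10-(3·(15/2)+(5/2))·2)/(2·10³·20000) = -1/16000 rad
Superposition: θ = Σ θ_i = -49521/10000000 rad ≈ -0.004952 rad

θ(2) = -49521/10000000 rad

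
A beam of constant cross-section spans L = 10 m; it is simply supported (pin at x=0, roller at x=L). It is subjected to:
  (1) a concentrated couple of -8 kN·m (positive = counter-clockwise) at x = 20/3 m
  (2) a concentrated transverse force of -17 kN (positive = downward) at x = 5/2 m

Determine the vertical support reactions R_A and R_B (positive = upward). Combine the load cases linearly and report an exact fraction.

R_A = -271/20 kN, R_B = -69/20 kN

Load 1 — applied couple M₀=-8 kN·m at a=20/3 m (b=L-a=10/3):
  R_A = M₀/L = (-8)/10 = -4/5 kN
  R_B = -M₀/L = -(-8)/10 = 4/5 kN
Load 2 — point force P=-17 kN at a=5/2 m (b=L-a=15/2):
  R_A = Pb/L = (-17)·(15/2)/10 = -51/4 kN
  R_B = Pa/L = (-17)·(5/2)/10 = -17/4 kN
Superposition: R_A = -271/20 kN, R_B = -69/20 kN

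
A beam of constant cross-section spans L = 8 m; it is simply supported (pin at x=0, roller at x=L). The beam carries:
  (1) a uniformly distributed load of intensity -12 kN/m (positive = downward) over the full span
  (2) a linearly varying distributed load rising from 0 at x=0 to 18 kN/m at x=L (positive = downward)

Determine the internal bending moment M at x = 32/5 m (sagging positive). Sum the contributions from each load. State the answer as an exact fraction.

M(32/5) = -768/125 kN·m

Load 1 — uniform load w=-12 kN/m over full span:
  M_1 = wx(L-x)/2 = (-12)·(32/5)·(8-(32/5))/2 = -1536/25 kN·m
Load 2 — triangular load w₀=18 kN/m (0→w₀ over full span):
  M_2 = w₀Lx/6 - w₀x³/(6L) = 18·8·(32/5)/6 - 18·(32/5)³/(6·8) = 6912/125 kN·m
Superposition: M = Σ M_i = -768/125 kN·m ≈ -6.144000 kN·m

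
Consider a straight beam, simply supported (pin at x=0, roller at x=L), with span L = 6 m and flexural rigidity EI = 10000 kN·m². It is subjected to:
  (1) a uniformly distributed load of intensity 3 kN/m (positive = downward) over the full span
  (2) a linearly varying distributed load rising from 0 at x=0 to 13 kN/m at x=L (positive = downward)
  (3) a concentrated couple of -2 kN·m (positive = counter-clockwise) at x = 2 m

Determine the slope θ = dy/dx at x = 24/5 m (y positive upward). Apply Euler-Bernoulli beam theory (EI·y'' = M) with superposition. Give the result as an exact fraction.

θ(24/5) = 65357/9375000 rad

Load 1 — uniform load w=3 kN/m over full span:
  θ_1 = -w(L³-6Lx²+4x³)/(24EI) = -3·(6³-6·6·(24/5)²+4·(24/5)³)/(24·10000) = 2673/1250000 rad
Load 2 — triangular load w₀=13 kN/m (0→w₀ over full span):
  θ_2 = -w₀(7L⁴-30L²x²+15x⁴)/(360LEI) = -13·(7·6⁴-30·6²·(24/5)²+15·(24/5)⁴)/(360·6·10000) = 29523/6250000 rad
Load 3 — applied couple M₀=-2 kN·m at a=2 m (b=L-a=4):
  θ_3 = (M₀x²/(2L)-M₀(x-a)+C₁)/EI  [x>a] with C₁=M₀(3b²-L²)/(6L)=-2/3 = ((-2)·(24/5)²/(2·6)-(-2)·((24/5)-2)+(-2/3))/10000 = 41/375000 rad
Superposition: θ = Σ θ_i = 65357/9375000 rad ≈ 0.006971 rad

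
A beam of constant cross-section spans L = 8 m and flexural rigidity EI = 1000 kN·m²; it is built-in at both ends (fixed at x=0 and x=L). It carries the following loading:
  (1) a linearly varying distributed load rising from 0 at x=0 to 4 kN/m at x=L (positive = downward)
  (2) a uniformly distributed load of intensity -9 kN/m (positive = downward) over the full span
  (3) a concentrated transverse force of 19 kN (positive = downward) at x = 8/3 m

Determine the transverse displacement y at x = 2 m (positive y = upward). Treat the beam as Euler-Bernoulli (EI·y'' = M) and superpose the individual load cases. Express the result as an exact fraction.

y(2) = 857/50625 m

Load 1 — triangular load w₀=4 kN/m (0→w₀ over full span):
  y_1 = -w₀x²(L-x)²(x+2L)/(120LEI) = -4·2²·(8-2)²·(2+2·8)/(120·8·1000) = -27/2500 m
Load 2 — uniform load w=-9 kN/m over full span:
  y_2 = -wx²(L-x)²/(24EI) = -(-9)·2²·(8-2)²/(24·1000) = 27/500 m
Load 3 — point force P=19 kN at a=8/3 m (b=L-a=16/3):
  y_3 = -Pb²x²(3aL-(3a+b)x)/(6L³EI)  [x≤a] = -19·(16/3)²·2²·(3·(8/3)·8-(3·(8/3)+(16/3))·2)/(6·8³·1000) = -266/10125 m
Superposition: y = Σ y_i = 857/50625 m ≈ 0.016928 m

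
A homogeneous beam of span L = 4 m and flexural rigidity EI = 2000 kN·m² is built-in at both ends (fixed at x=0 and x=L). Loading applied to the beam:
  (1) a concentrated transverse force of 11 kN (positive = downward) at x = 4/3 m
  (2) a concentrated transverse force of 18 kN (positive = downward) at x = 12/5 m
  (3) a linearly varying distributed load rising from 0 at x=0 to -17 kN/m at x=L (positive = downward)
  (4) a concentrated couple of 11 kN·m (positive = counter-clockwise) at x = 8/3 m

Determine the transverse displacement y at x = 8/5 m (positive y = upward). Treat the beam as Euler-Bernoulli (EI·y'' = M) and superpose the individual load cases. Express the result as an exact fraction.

y(8/5) = -7936/3515625 m

Load 1 — point force P=11 kN at a=4/3 m (b=L-a=8/3):
  y_1 = -Pa²(L-x)²(3bL-(3b+a)(L-x))/(6L³EI)  [x>a] = -11·(4/3)²·(4-(8/5))²·(3·(8/3)·4-(3·(8/3)+(4/3))·(4-(8/5)))/(6·4³·2000) = -22/15625 m
Load 2 — point force P=18 kN at a=12/5 m (b=L-a=8/5):
  y_2 = -Pb²x²(3aL-(3a+b)x)/(6L³EI)  [x≤a] = -18·(8/5)²·(8/5)²·(3·(12/5)·4-(3·(12/5)+(8/5))·(8/5))/(6·4³·2000) = -4416/1953125 m
Load 3 — triangular load w₀=-17 kN/m (0→w₀ over full span):
  y_3 = -w₀x²(L-x)²(x+2L)/(120LEI) = -(-17)·(8/5)²·(4-(8/5))²·((8/5)+2·4)/(120·4·2000) = 4896/1953125 m
Load 4 — applied couple M₀=11 kN·m at a=8/3 m (b=L-a=4/3):
  y_4 = (R_Ax³/6 - M_Ax²/2)/EI  [x≤a] with R_A=11/3, M_A=11/3 = ((11/3)·(8/5)³/6 - (11/3)·(8/5)²/2)/2000 = -154/140625 m
Superposition: y = Σ y_i = -7936/3515625 m ≈ -0.002257 m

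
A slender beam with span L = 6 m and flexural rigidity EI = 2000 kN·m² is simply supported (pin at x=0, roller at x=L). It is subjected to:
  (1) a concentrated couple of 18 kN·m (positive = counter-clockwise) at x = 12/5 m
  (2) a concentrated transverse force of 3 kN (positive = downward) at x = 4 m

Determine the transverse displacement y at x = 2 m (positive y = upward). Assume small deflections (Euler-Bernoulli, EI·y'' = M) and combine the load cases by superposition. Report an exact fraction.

y(2) = -23/18750 m

Load 1 — applied couple M₀=18 kN·m at a=12/5 m (b=L-a=18/5):
  y_1 = (M₀x³/(6L)+C₁x)/EI  [x≤a] with C₁=M₀(3b²-L²)/(6L)=36/25 = (18·2³/(6·6)+(36/25)·2)/2000 = 43/12500 m
Load 2 — point force P=3 kN at a=4 m (b=L-a=2):
  y_2 = -Pbx(L²-b²-x²)/(6LEI)  [x≤a] = -3·2·2·(6²-2²-2²)/(6·6·2000) = -7/1500 m
Superposition: y = Σ y_i = -23/18750 m ≈ -0.001227 m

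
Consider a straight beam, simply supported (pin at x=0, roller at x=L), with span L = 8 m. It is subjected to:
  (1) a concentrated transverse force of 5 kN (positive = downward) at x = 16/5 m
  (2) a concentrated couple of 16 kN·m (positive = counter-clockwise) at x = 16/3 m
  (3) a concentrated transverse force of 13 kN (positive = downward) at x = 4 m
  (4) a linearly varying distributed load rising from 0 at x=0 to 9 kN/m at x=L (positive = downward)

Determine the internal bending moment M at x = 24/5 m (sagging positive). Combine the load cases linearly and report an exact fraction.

Load 1 — point force P=5 kN at a=16/5 m (b=L-a=24/5):
  M_1 = Pa(L-x)/L  [x>a] = 5·(16/5)·(8-(24/5))/8 = 32/5 kN·m
Load 2 — applied couple M₀=16 kN·m at a=16/3 m (b=L-a=8/3):
  M_2 = M₀x/L  [x≤a] = 16·(24/5)/8 = 48/5 kN·m
Load 3 — point force P=13 kN at a=4 m (b=L-a=4):
  M_3 = Pa(L-x)/L  [x>a] = 13·4·(8-(24/5))/8 = 104/5 kN·m
Load 4 — triangular load w₀=9 kN/m (0→w₀ over full span):
  M_4 = w₀Lx/6 - w₀x³/(6L) = 9·8·(24/5)/6 - 9·(24/5)³/(6·8) = 4608/125 kN·m
Superposition: M = Σ M_i = 9208/125 kN·m ≈ 73.664000 kN·m

M(24/5) = 9208/125 kN·m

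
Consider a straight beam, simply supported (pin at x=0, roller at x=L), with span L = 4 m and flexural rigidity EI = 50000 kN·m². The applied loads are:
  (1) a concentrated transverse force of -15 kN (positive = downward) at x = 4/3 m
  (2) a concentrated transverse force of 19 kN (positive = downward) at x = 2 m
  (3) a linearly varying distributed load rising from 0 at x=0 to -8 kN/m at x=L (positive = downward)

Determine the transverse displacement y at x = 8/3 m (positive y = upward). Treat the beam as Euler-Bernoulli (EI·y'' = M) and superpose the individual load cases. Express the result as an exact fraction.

Load 1 — point force P=-15 kN at a=4/3 m (b=L-a=8/3):
  y_1 = -Pa(L-x)(2Lx-a²-x²)/(6LEI)  [x>a] = -(-15)·(4/3)·(4-(8/3))·(2·4·(8/3)-(4/3)²-(8/3)²)/(6·4·50000) = 14/50625 m
Load 2 — point force P=19 kN at a=2 m (b=L-a=2):
  y_2 = -Pa(L-x)(2Lx-a²-x²)/(6LEI)  [x>a] = -19·2·(4-(8/3))·(2·4·(8/3)-2²-(8/3)²)/(6·4·50000) = -437/1012500 m
Load 3 — triangular load w₀=-8 kN/m (0→w₀ over full span):
  y_3 = -w₀x(7L⁴-10L²x²+3x⁴)/(360LEI) = -(-8)·(8/3)·(7·4⁴-10·4²·(8/3)²+3·(8/3)⁴)/(360·4·50000) = 544/2278125 m
Superposition: y = Σ y_i = 763/9112500 m ≈ 0.000084 m

y(8/3) = 763/9112500 m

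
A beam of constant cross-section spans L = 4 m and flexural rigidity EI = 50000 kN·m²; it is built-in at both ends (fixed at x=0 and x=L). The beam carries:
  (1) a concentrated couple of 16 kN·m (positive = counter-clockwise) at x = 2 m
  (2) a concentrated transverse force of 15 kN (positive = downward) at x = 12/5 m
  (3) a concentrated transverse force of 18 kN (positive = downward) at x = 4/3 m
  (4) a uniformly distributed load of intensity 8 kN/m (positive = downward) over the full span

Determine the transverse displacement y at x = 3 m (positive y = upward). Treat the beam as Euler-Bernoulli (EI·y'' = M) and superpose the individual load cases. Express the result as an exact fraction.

Load 1 — applied couple M₀=16 kN·m at a=2 m (b=L-a=2):
  y_1 = (R_Ax³/6 - M_Ax²/2 - M₀(x-a)²/2)/EI  [x>a] with R_A=6, M_A=4 = (6·3³/6 - 4·3²/2 - 16·(3-2)²/2)/50000 = 1/50000 m
Load 2 — point force P=15 kN at a=12/5 m (b=L-a=8/5):
  y_2 = -Pa²(L-x)²(3bL-(3b+a)(L-x))/(6L³EI)  [x>a] = -15·(12/5)²·(4-3)²·(3·(8/5)·4-(3·(8/5)+(12/5))·(4-3))/(6·4³·50000) = -27/500000 m
Load 3 — point force P=18 kN at a=4/3 m (b=L-a=8/3):
  y_3 = -Pa²(L-x)²(3bL-(3b+a)(L-x))/(6L³EI)  [x>a] = -18·(4/3)²·(4-3)²·(3·(8/3)·4-(3·(8/3)+(4/3))·(4-3))/(6·4³·50000) = -17/450000 m
Load 4 — uniform load w=8 kN/m over full span:
  y_4 = -wx²(L-x)²/(24EI) = -8·3²·(4-3)²/(24·50000) = -3/50000 m
Superposition: y = Σ y_i = -593/4500000 m ≈ -0.000132 m

y(3) = -593/4500000 m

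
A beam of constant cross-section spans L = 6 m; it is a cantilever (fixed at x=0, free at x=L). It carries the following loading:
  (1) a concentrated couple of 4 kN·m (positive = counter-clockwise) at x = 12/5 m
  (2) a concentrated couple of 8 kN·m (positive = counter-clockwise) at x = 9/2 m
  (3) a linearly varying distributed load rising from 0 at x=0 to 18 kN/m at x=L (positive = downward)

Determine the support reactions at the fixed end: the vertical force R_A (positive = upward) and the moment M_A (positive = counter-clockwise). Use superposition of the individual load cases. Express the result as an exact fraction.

R_A = 54 kN, M_A = 204 kN·m

Load 1 — applied couple M₀=4 kN·m at a=12/5 m (b=L-a=18/5):
  R_A = 0 kN
  M_A = -M₀ = -4 kN·m
Load 2 — applied couple M₀=8 kN·m at a=9/2 m (b=L-a=3/2):
  R_A = 0 kN
  M_A = -M₀ = -8 kN·m
Load 3 — triangular load w₀=18 kN/m (0→w₀ over full span):
  R_A = w₀L/2 = 18·6/2 = 54 kN
  M_A = w₀L²/3 = 18·6²/3 = 216 kN·m
Superposition: R_A = 54 kN, M_A = 204 kN·m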